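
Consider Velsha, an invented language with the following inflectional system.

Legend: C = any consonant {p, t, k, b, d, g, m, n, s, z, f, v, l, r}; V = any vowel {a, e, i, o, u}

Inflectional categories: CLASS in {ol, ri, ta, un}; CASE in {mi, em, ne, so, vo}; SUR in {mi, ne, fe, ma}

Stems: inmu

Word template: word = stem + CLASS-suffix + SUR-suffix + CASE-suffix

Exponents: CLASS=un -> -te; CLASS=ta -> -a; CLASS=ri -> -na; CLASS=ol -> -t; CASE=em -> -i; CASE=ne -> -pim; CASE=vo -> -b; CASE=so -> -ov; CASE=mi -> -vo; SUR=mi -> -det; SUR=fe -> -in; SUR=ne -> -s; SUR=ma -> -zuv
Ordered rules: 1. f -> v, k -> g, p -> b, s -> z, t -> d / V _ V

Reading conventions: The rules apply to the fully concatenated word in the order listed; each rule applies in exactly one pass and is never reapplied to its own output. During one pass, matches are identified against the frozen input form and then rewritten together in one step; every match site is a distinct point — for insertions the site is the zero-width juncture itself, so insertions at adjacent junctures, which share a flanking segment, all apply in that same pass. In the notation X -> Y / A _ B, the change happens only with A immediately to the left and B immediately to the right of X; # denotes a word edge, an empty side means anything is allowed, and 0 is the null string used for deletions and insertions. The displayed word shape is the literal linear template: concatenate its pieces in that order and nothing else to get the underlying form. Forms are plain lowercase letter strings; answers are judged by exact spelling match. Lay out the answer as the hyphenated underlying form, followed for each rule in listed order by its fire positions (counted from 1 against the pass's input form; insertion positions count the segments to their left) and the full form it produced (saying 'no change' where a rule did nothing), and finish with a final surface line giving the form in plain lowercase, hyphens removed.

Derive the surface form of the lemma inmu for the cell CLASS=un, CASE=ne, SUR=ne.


underlying: inmu-te-s-pim
1. f -> v, k -> g, p -> b, s -> z, t -> d / V _ V: fires at position(s) 5: inmudespim
surface: inmudespim


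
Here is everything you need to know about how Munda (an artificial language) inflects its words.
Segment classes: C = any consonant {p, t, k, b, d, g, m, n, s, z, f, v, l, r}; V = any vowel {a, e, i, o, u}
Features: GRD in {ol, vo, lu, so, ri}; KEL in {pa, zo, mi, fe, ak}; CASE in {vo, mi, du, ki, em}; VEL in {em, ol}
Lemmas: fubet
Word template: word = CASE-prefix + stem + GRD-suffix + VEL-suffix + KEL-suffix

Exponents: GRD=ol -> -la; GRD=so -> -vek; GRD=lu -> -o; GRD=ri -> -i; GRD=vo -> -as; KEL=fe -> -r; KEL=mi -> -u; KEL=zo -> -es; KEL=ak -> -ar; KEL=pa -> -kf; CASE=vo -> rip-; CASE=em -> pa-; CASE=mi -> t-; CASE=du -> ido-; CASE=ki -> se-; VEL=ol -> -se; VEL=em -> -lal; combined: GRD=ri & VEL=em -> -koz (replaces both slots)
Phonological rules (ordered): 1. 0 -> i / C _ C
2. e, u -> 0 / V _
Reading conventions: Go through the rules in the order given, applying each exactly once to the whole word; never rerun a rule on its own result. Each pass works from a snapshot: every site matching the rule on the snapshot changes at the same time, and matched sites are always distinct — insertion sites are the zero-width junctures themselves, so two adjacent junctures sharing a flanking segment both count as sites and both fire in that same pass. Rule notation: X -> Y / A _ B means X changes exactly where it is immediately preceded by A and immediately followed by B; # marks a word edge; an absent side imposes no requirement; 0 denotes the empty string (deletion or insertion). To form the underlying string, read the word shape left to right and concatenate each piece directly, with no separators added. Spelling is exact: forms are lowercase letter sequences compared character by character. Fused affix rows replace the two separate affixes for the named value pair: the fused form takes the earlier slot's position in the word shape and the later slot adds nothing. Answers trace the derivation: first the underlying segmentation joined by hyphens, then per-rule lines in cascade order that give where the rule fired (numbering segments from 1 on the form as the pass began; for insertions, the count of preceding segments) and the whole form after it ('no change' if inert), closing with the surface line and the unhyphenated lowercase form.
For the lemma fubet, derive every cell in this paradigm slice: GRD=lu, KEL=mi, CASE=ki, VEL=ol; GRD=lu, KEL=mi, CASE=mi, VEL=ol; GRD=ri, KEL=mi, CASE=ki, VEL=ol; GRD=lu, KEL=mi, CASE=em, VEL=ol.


cell GRD=lu, KEL=mi, CASE=ki, VEL=ol:
underlying: se-fubet-o-se-u
1. 0 -> i / C _ C: no change
2. e, u -> 0 / V _: fires at position(s) 11: sefubetose
surface: sefubetose

cell GRD=lu, KEL=mi, CASE=mi, VEL=ol:
underlying: t-fubet-o-se-u
1. 0 -> i / C _ C: inserts after position(s) 1: tifubetoseu
2. e, u -> 0 / V _: fires at position(s) 11: tifubetose
surface: tifubetose

cell GRD=ri, KEL=mi, CASE=ki, VEL=ol:
underlying: se-fubet-i-se-u
1. 0 -> i / C _ C: no change
2. e, u -> 0 / V _: fires at position(s) 11: sefubetise
surface: sefubetise

cell GRD=lu, KEL=mi, CASE=em, VEL=ol:
underlying: pa-fubet-o-se-u
1. 0 -> i / C _ C: no change
2. e, u -> 0 / V _: fires at position(s) 11: pafubetose
surface: pafubetose


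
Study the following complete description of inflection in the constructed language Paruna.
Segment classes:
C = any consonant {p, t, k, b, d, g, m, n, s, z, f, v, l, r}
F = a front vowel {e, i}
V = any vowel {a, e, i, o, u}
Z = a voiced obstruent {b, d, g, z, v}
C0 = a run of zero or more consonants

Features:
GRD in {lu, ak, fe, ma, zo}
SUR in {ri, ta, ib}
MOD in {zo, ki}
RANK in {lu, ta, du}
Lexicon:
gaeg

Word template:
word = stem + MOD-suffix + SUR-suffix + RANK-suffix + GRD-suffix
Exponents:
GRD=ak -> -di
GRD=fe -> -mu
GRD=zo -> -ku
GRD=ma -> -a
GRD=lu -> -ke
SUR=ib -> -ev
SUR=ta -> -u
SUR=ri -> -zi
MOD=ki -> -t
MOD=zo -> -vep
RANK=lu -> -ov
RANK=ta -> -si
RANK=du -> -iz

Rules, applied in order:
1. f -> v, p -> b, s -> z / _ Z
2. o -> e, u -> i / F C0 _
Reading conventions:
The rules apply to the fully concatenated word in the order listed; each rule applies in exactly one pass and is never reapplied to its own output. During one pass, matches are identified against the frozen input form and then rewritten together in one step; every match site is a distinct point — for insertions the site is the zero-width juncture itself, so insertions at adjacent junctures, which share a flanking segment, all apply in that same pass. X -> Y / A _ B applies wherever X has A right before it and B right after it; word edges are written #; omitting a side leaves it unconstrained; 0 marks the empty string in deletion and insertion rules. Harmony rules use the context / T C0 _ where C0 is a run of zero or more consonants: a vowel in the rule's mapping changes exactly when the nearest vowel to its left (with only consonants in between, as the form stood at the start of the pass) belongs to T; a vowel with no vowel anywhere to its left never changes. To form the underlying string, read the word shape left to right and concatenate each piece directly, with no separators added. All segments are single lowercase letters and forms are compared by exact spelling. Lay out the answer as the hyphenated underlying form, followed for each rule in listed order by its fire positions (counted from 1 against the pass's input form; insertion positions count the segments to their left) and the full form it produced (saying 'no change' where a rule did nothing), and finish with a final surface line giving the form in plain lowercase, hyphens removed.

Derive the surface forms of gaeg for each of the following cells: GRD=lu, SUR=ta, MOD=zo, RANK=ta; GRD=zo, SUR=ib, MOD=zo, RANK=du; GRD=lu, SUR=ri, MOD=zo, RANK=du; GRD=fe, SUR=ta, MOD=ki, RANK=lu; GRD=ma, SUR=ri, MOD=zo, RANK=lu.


cell GRD=lu, SUR=ta, MOD=zo, RANK=ta:
underlying: gaeg-vep-u-si-ke
1. f -> v, p -> b, s -> z / _ Z: no change
2. o -> e, u -> i / F C0 _: fires at position(s) 8: gaegvepisike
surface: gaegvepisike

cell GRD=zo, SUR=ib, MOD=zo, RANK=du:
underlying: gaeg-vep-ev-iz-ku
1. f -> v, p -> b, s -> z / _ Z: no change
2. o -> e, u -> i / F C0 _: fires at position(s) 13: gaegvepevizki
surface: gaegvepevizki

cell GRD=lu, SUR=ri, MOD=zo, RANK=du:
underlying: gaeg-vep-zi-iz-ke
1. f -> v, p -> b, s -> z / _ Z: fires at position(s) 7: gaegvebziizke
2. o -> e, u -> i / F C0 _: no change
surface: gaegvebziizke

cell GRD=fe, SUR=ta, MOD=ki, RANK=lu:
underlying: gaeg-t-u-ov-mu
1. f -> v, p -> b, s -> z / _ Z: no change
2. o -> e, u -> i / F C0 _: fires at position(s) 6: gaegtiovmu
surface: gaegtiovmu

cell GRD=ma, SUR=ri, MOD=zo, RANK=lu:
underlying: gaeg-vep-zi-ov-a
1. f -> v, p -> b, s -> z / _ Z: fires at position(s) 7: gaegvebziova
2. o -> e, u -> i / F C0 _: fires at position(s) 10: gaegvebzieva
surface: gaegvebzieva


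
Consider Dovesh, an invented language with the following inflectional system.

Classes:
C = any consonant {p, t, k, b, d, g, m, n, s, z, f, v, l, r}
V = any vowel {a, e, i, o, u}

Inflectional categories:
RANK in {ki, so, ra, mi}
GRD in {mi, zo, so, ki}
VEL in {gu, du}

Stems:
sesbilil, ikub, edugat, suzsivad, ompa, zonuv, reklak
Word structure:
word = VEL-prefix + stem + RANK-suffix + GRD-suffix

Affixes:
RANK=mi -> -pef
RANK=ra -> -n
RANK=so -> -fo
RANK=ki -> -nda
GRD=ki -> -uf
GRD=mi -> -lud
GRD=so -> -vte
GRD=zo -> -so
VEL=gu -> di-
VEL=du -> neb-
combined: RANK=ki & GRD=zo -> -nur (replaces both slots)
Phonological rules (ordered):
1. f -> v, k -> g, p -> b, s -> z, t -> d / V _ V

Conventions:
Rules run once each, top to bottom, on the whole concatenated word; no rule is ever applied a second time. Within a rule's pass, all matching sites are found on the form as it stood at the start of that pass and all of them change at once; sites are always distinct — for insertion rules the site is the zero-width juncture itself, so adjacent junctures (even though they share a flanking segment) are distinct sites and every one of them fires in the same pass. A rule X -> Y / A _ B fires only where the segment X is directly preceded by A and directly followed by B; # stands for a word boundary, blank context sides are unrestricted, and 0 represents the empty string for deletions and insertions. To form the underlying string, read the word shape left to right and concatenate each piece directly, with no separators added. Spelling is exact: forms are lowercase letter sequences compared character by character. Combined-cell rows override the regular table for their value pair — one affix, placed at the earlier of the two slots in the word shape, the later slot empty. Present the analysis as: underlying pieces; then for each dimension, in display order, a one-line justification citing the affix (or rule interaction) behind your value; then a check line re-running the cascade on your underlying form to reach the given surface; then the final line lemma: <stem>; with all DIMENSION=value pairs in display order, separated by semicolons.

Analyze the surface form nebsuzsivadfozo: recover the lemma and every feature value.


underlying: neb-suzsivad-fo-so
RANK=so - signalled by the affix -fo
GRD=zo - signalled by the affix -so
VEL=du - signalled by the affix neb-
check: nebsuzsivadfoso -> nebsuzsivadfozo
lemma: suzsivad; RANK=so; GRD=zo; VEL=du


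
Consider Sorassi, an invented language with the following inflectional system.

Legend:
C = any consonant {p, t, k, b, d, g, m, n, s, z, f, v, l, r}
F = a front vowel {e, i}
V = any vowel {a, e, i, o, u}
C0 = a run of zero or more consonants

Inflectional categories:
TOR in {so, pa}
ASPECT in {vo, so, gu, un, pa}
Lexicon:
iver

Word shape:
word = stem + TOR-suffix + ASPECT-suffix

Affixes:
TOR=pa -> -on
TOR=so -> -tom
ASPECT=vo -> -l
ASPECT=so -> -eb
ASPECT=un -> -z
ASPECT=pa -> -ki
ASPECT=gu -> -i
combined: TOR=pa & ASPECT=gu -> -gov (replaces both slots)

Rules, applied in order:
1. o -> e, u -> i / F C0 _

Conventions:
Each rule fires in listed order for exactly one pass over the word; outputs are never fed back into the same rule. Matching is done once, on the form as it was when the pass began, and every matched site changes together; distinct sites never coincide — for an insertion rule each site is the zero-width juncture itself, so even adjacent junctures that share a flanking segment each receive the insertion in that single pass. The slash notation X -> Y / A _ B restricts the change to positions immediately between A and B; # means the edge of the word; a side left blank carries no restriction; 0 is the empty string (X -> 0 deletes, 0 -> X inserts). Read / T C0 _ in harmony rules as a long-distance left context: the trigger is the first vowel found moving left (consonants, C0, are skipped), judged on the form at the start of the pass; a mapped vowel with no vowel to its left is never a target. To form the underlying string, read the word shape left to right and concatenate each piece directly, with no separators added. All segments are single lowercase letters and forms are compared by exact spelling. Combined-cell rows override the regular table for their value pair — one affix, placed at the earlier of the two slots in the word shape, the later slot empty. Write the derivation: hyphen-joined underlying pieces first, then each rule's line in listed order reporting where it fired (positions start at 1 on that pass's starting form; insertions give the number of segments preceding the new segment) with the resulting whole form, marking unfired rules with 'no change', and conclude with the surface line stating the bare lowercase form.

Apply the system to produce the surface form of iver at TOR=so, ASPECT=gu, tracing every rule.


underlying: iver-tom-i
1. o -> e, u -> i / F C0 _: fires at position(s) 6: ivertemi
surface: ivertemi


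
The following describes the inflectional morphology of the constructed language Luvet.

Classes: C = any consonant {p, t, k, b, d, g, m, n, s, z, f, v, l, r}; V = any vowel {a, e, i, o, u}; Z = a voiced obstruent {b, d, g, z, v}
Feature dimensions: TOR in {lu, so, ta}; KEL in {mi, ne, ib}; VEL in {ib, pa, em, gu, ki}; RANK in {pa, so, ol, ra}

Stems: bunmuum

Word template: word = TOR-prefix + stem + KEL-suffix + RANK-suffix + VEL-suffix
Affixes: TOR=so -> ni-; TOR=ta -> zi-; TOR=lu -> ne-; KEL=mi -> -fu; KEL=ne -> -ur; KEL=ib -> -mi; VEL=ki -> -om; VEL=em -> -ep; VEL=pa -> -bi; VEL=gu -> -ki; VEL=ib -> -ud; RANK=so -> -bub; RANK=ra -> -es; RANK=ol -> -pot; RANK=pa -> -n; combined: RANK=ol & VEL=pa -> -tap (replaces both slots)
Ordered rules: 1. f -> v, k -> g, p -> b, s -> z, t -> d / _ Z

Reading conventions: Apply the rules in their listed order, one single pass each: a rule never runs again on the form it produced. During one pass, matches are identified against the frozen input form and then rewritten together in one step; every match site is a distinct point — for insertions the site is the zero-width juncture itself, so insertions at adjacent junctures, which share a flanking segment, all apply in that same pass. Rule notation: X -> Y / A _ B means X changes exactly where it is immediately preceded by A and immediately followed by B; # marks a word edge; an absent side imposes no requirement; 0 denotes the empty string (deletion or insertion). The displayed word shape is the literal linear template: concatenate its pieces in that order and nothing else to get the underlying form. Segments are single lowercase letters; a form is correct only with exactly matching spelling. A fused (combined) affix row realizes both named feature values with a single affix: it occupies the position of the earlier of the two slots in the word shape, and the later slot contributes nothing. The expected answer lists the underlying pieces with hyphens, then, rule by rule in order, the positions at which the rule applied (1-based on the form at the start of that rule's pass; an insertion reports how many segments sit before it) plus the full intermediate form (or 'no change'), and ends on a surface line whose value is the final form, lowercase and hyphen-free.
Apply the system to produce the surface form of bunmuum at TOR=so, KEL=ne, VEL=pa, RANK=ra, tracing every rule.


underlying: ni-bunmuum-ur-es-bi
1. f -> v, k -> g, p -> b, s -> z, t -> d / _ Z: fires at position(s) 13: nibunmuumurezbi
surface: nibunmuumurezbi


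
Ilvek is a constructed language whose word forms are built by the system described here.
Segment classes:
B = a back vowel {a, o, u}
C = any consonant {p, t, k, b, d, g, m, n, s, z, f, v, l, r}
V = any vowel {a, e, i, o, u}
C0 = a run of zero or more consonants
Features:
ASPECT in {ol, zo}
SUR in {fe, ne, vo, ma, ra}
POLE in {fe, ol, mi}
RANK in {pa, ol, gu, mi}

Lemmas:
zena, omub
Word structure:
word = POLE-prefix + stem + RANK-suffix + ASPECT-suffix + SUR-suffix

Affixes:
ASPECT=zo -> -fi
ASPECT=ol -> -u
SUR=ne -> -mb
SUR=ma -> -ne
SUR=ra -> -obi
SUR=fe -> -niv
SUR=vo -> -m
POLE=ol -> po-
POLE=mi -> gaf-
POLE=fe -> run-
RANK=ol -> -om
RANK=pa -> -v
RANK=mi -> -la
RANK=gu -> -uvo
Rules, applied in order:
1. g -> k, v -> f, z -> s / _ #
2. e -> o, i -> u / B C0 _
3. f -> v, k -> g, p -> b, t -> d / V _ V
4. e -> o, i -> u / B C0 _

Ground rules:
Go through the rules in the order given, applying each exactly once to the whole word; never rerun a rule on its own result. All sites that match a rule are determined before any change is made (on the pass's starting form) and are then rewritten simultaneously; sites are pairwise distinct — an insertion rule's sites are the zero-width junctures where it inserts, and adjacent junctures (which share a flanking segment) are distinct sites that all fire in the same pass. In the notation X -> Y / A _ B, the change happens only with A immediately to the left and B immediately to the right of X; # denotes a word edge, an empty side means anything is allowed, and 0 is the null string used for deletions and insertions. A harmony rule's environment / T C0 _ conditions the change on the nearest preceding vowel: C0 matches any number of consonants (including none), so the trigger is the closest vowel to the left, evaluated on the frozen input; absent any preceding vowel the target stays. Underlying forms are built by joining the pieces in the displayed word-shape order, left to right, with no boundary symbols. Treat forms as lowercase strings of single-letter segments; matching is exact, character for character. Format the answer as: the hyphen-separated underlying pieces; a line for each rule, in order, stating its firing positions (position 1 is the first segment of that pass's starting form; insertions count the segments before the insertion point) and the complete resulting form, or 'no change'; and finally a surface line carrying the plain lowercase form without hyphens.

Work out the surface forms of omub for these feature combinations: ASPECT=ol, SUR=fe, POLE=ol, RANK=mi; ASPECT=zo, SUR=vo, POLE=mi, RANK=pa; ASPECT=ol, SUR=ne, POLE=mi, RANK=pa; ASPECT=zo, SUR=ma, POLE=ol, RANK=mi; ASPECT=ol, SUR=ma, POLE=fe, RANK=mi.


cell ASPECT=ol, SUR=fe, POLE=ol, RANK=mi:
underlying: po-omub-la-u-niv
1. g -> k, v -> f, z -> s / _ #: fires at position(s) 12: poomublaunif
2. e -> o, i -> u / B C0 _: fires at position(s) 11: poomublaunuf
3. f -> v, k -> g, p -> b, t -> d / V _ V: no change
4. e -> o, i -> u / B C0 _: no change
surface: poomublaunuf

cell ASPECT=zo, SUR=vo, POLE=mi, RANK=pa:
underlying: gaf-omub-v-fi-m
1. g -> k, v -> f, z -> s / _ #: no change
2. e -> o, i -> u / B C0 _: fires at position(s) 10: gafomubvfum
3. f -> v, k -> g, p -> b, t -> d / V _ V: fires at position(s) 3: gavomubvfum
4. e -> o, i -> u / B C0 _: no change
surface: gavomubvfum

cell ASPECT=ol, SUR=ne, POLE=mi, RANK=pa:
underlying: gaf-omub-v-u-mb
1. g -> k, v -> f, z -> s / _ #: no change
2. e -> o, i -> u / B C0 _: no change
3. f -> v, k -> g, p -> b, t -> d / V _ V: fires at position(s) 3: gavomubvumb
4. e -> o, i -> u / B C0 _: no change
surface: gavomubvumb

cell ASPECT=zo, SUR=ma, POLE=ol, RANK=mi:
underlying: po-omub-la-fi-ne
1. g -> k, v -> f, z -> s / _ #: no change
2. e -> o, i -> u / B C0 _: fires at position(s) 10: poomublafune
3. f -> v, k -> g, p -> b, t -> d / V _ V: fires at position(s) 9: poomublavune
4. e -> o, i -> u / B C0 _: fires at position(s) 12: poomublavuno
surface: poomublavuno

cell ASPECT=ol, SUR=ma, POLE=fe, RANK=mi:
underlying: run-omub-la-u-ne
1. g -> k, v -> f, z -> s / _ #: no change
2. e -> o, i -> u / B C0 _: fires at position(s) 12: runomublauno
3. f -> v, k -> g, p -> b, t -> d / V _ V: no change
4. e -> o, i -> u / B C0 _: no change
surface: runomublauno


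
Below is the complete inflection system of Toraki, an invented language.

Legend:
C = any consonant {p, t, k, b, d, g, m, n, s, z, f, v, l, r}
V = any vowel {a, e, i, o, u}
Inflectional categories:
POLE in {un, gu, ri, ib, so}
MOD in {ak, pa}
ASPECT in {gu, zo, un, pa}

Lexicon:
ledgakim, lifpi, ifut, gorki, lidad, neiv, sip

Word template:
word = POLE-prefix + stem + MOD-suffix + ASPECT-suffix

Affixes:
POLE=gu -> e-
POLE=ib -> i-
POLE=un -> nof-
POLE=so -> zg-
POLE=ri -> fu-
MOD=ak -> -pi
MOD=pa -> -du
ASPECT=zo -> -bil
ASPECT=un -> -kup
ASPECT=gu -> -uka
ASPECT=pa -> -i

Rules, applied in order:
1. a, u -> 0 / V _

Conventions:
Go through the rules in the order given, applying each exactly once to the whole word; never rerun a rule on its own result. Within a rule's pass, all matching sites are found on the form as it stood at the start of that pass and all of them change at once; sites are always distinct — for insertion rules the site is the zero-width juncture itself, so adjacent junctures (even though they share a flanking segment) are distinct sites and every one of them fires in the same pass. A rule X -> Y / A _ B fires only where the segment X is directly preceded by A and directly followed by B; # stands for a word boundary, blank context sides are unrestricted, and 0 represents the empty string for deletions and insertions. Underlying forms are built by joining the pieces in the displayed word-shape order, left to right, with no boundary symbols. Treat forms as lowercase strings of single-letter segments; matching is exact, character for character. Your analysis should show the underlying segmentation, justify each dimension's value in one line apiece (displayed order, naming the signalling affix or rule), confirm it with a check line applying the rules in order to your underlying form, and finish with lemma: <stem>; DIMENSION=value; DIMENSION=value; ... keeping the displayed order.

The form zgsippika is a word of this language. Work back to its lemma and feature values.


underlying: zg-sip-pi-uka
POLE=so - signalled by the affix zg-
MOD=ak - signalled by the affix -pi
ASPECT=gu - signalled by the affix -uka
check: zgsippiuka -> zgsippika
lemma: sip; POLE=so; MOD=ak; ASPECT=gu


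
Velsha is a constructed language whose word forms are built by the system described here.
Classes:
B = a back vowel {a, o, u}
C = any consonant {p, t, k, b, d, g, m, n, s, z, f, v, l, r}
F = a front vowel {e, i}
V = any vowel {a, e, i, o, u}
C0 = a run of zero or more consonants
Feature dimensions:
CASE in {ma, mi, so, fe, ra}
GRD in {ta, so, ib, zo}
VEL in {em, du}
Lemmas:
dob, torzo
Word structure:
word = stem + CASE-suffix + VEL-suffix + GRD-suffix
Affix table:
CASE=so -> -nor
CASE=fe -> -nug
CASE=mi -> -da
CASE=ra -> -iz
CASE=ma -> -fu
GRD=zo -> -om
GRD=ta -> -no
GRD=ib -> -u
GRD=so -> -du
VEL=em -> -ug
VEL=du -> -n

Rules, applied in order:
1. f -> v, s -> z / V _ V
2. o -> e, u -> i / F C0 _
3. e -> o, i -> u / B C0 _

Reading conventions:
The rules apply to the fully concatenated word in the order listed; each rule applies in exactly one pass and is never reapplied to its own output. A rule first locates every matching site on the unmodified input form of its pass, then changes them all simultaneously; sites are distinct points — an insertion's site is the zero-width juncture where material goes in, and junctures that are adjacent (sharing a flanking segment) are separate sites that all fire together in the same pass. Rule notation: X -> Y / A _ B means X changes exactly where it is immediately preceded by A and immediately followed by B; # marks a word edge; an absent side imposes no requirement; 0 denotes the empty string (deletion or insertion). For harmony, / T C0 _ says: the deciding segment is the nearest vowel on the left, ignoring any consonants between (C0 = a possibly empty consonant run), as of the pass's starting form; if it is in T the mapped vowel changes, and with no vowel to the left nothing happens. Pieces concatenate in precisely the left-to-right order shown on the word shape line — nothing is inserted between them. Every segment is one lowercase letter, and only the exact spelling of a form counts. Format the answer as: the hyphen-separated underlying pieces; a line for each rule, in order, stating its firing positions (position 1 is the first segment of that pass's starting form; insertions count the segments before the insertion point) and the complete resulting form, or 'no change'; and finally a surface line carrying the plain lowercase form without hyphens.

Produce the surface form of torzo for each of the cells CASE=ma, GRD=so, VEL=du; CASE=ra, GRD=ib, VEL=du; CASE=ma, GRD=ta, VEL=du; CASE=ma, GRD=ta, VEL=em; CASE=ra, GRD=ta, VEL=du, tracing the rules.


cell CASE=ma, GRD=so, VEL=du:
underlying: torzo-fu-n-du
1. f -> v, s -> z / V _ V: fires at position(s) 6: torzovundu
2. o -> e, u -> i / F C0 _: no change
3. e -> o, i -> u / B C0 _: no change
surface: torzovundu

cell CASE=ra, GRD=ib, VEL=du:
underlying: torzo-iz-n-u
1. f -> v, s -> z / V _ V: no change
2. o -> e, u -> i / F C0 _: fires at position(s) 9: torzoizni
3. e -> o, i -> u / B C0 _: fires at position(s) 6: torzouzni
surface: torzouzni

cell CASE=ma, GRD=ta, VEL=du:
underlying: torzo-fu-n-no
1. f -> v, s -> z / V _ V: fires at position(s) 6: torzovunno
2. o -> e, u -> i / F C0 _: no change
3. e -> o, i -> u / B C0 _: no change
surface: torzovunno

cell CASE=ma, GRD=ta, VEL=em:
underlying: torzo-fu-ug-no
1. f -> v, s -> z / V _ V: fires at position(s) 6: torzovuugno
2. o -> e, u -> i / F C0 _: no change
3. e -> o, i -> u / B C0 _: no change
surface: torzovuugno

cell CASE=ra, GRD=ta, VEL=du:
underlying: torzo-iz-n-no
1. f -> v, s -> z / V _ V: no change
2. o -> e, u -> i / F C0 _: fires at position(s) 10: torzoiznne
3. e -> o, i -> u / B C0 _: fires at position(s) 6: torzouznne
surface: torzouznne


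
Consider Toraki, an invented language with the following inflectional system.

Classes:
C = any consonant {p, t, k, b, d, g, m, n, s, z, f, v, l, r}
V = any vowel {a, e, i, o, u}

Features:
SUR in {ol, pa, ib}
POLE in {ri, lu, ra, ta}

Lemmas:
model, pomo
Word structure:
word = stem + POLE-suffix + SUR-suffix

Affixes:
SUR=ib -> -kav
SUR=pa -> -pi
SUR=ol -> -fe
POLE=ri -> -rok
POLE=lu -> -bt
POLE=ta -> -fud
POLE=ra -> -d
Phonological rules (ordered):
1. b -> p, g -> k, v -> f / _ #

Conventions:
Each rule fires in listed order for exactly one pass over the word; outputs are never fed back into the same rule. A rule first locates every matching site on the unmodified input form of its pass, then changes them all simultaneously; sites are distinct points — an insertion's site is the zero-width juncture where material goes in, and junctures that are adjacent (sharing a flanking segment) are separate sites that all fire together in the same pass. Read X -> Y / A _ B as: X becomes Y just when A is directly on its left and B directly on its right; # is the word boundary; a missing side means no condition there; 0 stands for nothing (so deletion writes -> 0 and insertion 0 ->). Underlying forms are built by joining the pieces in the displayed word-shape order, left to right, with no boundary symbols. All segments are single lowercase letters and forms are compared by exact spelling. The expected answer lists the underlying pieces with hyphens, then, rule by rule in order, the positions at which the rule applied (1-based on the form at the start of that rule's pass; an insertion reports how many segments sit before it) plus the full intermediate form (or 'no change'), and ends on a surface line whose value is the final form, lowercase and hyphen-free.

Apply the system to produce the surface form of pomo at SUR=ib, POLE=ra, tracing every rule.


underlying: pomo-d-kav
1. b -> p, g -> k, v -> f / _ #: fires at position(s) 8: pomodkaf
surface: pomodkaf


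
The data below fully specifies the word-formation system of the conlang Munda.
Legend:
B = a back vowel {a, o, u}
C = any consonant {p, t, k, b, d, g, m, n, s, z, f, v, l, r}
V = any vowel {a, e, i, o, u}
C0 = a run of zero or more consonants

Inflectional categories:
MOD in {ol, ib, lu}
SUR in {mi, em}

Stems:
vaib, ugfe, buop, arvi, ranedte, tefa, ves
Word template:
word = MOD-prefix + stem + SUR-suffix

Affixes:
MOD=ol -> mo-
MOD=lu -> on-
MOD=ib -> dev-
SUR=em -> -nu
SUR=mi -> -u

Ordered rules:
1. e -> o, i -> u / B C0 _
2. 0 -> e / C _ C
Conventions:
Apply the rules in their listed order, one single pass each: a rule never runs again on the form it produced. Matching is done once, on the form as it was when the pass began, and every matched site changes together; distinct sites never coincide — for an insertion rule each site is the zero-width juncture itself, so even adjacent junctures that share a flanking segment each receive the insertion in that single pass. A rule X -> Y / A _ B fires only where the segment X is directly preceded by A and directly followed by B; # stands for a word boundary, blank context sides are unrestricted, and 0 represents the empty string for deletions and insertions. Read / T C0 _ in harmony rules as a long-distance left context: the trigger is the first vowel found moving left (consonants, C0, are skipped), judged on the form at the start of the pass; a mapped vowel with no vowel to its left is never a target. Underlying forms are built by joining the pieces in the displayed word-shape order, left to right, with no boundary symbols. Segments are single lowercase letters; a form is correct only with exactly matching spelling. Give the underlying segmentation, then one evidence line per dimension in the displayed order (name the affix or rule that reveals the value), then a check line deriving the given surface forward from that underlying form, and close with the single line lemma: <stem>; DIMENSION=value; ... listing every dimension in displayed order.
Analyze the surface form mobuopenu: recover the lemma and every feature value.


underlying: mo-buop-nu
MOD=ol - signalled by the affix mo-
SUR=em - signalled by the affix -nu
check: mobuopnu -> mobuopnu -> mobuopenu
lemma: buop; MOD=ol; SUR=em


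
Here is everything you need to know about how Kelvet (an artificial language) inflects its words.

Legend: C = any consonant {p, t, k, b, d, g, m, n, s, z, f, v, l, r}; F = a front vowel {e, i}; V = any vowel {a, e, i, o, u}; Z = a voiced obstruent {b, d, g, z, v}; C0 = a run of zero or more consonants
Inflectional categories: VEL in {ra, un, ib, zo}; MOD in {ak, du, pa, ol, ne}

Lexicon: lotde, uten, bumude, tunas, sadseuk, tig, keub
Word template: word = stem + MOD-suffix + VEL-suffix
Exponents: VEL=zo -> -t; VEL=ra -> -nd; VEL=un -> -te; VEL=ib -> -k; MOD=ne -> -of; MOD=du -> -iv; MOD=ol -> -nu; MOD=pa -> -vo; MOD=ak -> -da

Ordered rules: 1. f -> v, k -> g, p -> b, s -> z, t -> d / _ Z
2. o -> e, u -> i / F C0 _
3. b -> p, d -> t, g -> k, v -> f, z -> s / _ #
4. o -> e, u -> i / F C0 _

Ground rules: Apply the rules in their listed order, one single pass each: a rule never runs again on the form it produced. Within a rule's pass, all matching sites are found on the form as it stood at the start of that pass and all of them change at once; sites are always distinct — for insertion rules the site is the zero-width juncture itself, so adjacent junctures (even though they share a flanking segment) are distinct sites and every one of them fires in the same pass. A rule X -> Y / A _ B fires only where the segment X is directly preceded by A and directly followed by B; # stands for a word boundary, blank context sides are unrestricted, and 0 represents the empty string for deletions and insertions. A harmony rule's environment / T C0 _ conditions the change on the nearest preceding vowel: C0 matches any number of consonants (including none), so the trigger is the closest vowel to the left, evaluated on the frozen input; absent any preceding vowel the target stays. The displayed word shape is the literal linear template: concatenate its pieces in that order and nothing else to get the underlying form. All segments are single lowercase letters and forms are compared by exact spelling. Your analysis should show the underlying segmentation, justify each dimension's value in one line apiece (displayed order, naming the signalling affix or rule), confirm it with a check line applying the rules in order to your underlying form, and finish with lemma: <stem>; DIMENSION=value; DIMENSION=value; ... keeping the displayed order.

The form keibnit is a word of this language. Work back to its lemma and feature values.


underlying: keub-nu-t
VEL=zo - signalled by the affix -t
MOD=ol - signalled by the affix -nu
check: keubnut -> keubnut -> keibnut -> keibnut -> keibnit
lemma: keub; VEL=zo; MOD=ol


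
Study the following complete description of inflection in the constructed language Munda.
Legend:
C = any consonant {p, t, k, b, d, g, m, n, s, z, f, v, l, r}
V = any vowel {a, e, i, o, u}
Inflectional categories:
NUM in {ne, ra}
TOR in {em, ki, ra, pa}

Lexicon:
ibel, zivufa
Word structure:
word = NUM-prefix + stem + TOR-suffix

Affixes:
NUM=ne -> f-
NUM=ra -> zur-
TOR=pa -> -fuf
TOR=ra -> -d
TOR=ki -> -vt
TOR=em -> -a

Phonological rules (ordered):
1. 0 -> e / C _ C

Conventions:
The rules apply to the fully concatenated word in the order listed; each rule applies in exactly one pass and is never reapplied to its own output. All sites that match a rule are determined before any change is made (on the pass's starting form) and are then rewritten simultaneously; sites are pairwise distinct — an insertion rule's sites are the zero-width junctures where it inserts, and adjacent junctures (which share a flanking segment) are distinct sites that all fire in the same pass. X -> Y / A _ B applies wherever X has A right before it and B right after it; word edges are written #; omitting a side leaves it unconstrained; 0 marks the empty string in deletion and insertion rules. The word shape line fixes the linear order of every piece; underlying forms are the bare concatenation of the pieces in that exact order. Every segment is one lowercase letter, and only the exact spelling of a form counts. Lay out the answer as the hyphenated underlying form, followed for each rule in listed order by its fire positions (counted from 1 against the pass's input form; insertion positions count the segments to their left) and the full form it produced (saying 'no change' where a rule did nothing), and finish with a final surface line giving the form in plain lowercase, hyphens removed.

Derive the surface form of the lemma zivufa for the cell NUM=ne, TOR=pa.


underlying: f-zivufa-fuf
1. 0 -> e / C _ C: inserts after position(s) 1: fezivufafuf
surface: fezivufafuf


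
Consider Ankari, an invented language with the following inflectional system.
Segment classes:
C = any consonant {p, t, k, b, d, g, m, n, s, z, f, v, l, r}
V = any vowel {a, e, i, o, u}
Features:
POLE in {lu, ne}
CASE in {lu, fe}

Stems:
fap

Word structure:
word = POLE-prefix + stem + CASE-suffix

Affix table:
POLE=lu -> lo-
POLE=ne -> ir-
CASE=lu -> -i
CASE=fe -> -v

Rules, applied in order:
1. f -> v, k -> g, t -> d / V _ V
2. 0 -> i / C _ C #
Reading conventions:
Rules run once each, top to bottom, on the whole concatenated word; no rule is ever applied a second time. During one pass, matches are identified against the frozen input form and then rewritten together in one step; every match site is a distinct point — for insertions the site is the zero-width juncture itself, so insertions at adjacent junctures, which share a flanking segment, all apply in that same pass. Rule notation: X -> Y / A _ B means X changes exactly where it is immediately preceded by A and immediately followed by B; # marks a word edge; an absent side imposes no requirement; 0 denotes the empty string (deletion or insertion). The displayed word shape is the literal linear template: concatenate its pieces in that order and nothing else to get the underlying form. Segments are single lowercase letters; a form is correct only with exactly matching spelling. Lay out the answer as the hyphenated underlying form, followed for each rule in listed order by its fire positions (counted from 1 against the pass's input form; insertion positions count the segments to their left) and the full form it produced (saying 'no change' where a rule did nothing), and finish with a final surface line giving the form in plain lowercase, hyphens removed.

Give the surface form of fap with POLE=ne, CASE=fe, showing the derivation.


underlying: ir-fap-v
1. f -> v, k -> g, t -> d / V _ V: no change
2. 0 -> i / C _ C #: inserts after position(s) 5: irfapiv
surface: irfapiv


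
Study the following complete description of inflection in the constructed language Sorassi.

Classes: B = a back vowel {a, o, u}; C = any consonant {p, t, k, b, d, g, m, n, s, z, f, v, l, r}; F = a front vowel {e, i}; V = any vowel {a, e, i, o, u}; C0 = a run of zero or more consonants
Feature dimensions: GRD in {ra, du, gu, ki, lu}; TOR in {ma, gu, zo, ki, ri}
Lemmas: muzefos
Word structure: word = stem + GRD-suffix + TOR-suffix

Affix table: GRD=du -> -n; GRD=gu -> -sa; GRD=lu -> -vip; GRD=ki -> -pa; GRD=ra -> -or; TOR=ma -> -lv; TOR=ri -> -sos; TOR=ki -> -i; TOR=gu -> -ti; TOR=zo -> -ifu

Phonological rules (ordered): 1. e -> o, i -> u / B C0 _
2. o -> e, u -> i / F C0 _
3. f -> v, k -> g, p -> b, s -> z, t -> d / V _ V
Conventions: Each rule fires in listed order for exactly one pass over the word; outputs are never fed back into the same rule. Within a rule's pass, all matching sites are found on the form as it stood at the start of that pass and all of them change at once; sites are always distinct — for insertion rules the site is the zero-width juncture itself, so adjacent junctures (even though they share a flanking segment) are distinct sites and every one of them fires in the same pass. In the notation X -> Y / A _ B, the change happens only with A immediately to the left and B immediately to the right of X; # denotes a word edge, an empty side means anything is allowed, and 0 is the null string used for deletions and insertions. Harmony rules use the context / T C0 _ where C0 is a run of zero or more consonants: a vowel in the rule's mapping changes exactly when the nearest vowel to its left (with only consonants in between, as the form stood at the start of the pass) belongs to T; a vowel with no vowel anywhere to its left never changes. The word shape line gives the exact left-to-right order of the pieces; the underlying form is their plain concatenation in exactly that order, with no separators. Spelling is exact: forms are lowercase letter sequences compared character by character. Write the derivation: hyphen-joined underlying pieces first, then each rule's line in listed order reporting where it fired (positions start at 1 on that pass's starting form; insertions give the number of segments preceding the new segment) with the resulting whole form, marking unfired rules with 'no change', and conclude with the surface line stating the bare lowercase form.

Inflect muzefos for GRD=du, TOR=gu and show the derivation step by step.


underlying: muzefos-n-ti
1. e -> o, i -> u / B C0 _: fires at position(s) 4, 10: muzofosntu
2. o -> e, u -> i / F C0 _: no change
3. f -> v, k -> g, p -> b, s -> z, t -> d / V _ V: fires at position(s) 5: muzovosntu
surface: muzovosntu


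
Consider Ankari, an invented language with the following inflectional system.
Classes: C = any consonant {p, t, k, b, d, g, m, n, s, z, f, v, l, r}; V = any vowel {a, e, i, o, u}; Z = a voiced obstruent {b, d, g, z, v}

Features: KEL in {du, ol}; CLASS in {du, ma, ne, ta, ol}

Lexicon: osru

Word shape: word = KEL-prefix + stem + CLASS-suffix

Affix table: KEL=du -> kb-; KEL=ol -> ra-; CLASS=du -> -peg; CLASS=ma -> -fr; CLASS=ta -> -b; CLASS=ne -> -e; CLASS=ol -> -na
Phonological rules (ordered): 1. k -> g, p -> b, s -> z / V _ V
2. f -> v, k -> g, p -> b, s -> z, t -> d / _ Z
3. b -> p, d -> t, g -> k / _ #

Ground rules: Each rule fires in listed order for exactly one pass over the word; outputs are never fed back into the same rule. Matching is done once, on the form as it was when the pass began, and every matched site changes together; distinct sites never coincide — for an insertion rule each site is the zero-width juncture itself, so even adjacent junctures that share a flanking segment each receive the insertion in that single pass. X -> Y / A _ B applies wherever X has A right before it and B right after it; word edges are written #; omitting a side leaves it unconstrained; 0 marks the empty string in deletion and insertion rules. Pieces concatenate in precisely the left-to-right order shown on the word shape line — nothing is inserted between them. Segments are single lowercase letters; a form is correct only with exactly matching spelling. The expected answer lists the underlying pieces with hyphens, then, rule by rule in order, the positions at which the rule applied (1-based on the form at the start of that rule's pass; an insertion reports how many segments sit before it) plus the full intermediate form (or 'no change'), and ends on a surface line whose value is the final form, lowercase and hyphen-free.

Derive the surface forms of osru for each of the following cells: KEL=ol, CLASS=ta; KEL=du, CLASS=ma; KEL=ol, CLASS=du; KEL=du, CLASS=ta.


cell KEL=ol, CLASS=ta:
underlying: ra-osru-b
1. k -> g, p -> b, s -> z / V _ V: no change
2. f -> v, k -> g, p -> b, s -> z, t -> d / _ Z: no change
3. b -> p, d -> t, g -> k / _ #: fires at position(s) 7: raosrup
surface: raosrup

cell KEL=du, CLASS=ma:
underlying: kb-osru-fr
1. k -> g, p -> b, s -> z / V _ V: no change
2. f -> v, k -> g, p -> b, s -> z, t -> d / _ Z: fires at position(s) 1: gbosrufr
3. b -> p, d -> t, g -> k / _ #: no change
surface: gbosrufr

cell KEL=ol, CLASS=du:
underlying: ra-osru-peg
1. k -> g, p -> b, s -> z / V _ V: fires at position(s) 7: raosrubeg
2. f -> v, k -> g, p -> b, s -> z, t -> d / _ Z: no change
3. b -> p, d -> t, g -> k / _ #: fires at position(s) 9: raosrubek
surface: raosrubek

cell KEL=du, CLASS=ta:
underlying: kb-osru-b
1. k -> g, p -> b, s -> z / V _ V: no change
2. f -> v, k -> g, p -> b, s -> z, t -> d / _ Z: fires at position(s) 1: gbosrub
3. b -> p, d -> t, g -> k / _ #: fires at position(s) 7: gbosrup
surface: gbosrup
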